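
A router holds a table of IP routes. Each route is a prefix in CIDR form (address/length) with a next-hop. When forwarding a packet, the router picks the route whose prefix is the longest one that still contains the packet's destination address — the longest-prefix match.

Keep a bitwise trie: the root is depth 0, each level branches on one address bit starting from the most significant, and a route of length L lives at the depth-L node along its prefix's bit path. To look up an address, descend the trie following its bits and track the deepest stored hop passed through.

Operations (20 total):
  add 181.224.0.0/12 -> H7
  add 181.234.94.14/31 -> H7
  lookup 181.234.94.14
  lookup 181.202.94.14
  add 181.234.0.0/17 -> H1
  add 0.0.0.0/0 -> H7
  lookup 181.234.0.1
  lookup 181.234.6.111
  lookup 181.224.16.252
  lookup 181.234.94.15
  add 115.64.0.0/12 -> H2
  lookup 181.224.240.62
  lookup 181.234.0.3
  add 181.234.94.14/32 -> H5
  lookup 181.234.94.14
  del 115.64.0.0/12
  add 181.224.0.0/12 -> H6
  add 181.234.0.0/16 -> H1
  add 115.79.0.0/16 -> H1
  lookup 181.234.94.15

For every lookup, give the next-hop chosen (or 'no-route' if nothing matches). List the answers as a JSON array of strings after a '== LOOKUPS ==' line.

Process each operation:
  + 181.224.0.0/12 (H7) depth=12
  + 181.234.94.14/31 (H7) depth=31
  lookup 181.234.94.14: bits 1011010111101010010111100000111 walk d0:-→d1:-→d2:-→d3:-→d4:-→d5:-→d6:-→d7:-→d8:-→d9:-→d10:-→d11:-→d12:H7→d13:-→d14:-→d15:-→d16:-→d17:-→d18:-→d19:-→d20:-→d21:-→d22:-→d23:-→d24:-→d25:-→d26:-→d27:-→d28:-→d29:-→d30:-→d31:H7 -> H7
  lookup 181.202.94.14: bits 1011010111 walk d0:-→d1:-→d2:-→d3:-→d4:-→d5:-→d6:-→d7:-→d8:-→d9:-→d10:- -> no-route
  + 181.234.0.0/17 (H1) depth=17
  + 0.0.0.0/0 (H7) depth=0
  lookup 181.234.0.1: bits 10110101111010100 walk d0:H7→d1:-→d2:-→d3:-→d4:-→d5:-→d6:-→d7:-→d8:-→d9:-→d10:-→d11:-→d12:H7→d13:-→d14:-→d15:-→d16:-→d17:H1 -> H1
  lookup 181.234.6.111: bits 10110101111010100 walk d0:H7→d1:-→d2:-→d3:-→d4:-→d5:-→d6:-→d7:-→d8:-→d9:-→d10:-→d11:-→d12:H7→d13:-→d14:-→d15:-→d16:-→d17:H1 -> H1
  lookup 181.224.16.252: bits 101101011110 walk d0:H7→d1:-→d2:-→d3:-→d4:-→d5:-→d6:-→d7:-→d8:-→d9:-→d10:-→d11:-→d12:H7 -> H7
  lookup 181.234.94.15: bits 1011010111101010010111100000111 walk d0:H7→d1:-→d2:-→d3:-→d4:-→d5:-→d6:-→d7:-→d8:-→d9:-→d10:-→d11:-→d12:H7→d13:-→d14:-→d15:-→d16:-→d17:H1→d18:-→d19:-→d20:-→d21:-→d22:-→d23:-→d24:-→d25:-→d26:-→d27:-→d28:-→d29:-→d30:-→d31:H7 -> H7
  + 115.64.0.0/12 (H2) depth=12
  lookup 181.224.240.62: bits 101101011110 walk d0:H7→d1:-→d2:-→d3:-→d4:-→d5:-→d6:-→d7:-→d8:-→d9:-→d10:-→d11:-→d12:H7 -> H7
  lookup 181.234.0.3: bits 10110101111010100 walk d0:H7→d1:-→d2:-→d3:-→d4:-→d5:-→d6:-→d7:-→d8:-→d9:-→d10:-→d11:-→d12:H7→d13:-→d14:-→d15:-→d16:-→d17:H1 -> H1
  + 181.234.94.14/32 (H5) depth=32
  lookup 181.234.94.14: bits 10110101111010100101111000001110 walk d0:H7→d1:-→d2:-→d3:-→d4:-→d5:-→d6:-→d7:-→d8:-→d9:-→d10:-→d11:-→d12:H7→d13:-→d14:-→d15:-→d16:-→d17:H1→d18:-→d19:-→d20:-→d21:-→d22:-→d23:-→d24:-→d25:-→d26:-→d27:-→d28:-→d29:-→d30:-→d31:H7→d32:H5 -> H5
  del 115.64.0.0/12 (clear depth 12)
  + 181.224.0.0/12 (H6) depth=12
  + 181.234.0.0/16 (H1) depth=16
  + 115.79.0.0/16 (H1) depth=16
  lookup 181.234.94.15: bits 1011010111101010010111100000111 walk d0:H7→d1:-→d2:-→d3:-→d4:-→d5:-→d6:-→d7:-→d8:-→d9:-→d10:-→d11:-→d12:H6→d13:-→d14:-→d15:-→d16:H1→d17:H1→d18:-→d19:-→d20:-→d21:-→d22:-→d23:-→d24:-→d25:-→d26:-→d27:-→d28:-→d29:-→d30:-→d31:H7 -> H7

== LOOKUPS ==
["H7","no-route","H1","H1","H7","H7","H7","H1","H5","H7"]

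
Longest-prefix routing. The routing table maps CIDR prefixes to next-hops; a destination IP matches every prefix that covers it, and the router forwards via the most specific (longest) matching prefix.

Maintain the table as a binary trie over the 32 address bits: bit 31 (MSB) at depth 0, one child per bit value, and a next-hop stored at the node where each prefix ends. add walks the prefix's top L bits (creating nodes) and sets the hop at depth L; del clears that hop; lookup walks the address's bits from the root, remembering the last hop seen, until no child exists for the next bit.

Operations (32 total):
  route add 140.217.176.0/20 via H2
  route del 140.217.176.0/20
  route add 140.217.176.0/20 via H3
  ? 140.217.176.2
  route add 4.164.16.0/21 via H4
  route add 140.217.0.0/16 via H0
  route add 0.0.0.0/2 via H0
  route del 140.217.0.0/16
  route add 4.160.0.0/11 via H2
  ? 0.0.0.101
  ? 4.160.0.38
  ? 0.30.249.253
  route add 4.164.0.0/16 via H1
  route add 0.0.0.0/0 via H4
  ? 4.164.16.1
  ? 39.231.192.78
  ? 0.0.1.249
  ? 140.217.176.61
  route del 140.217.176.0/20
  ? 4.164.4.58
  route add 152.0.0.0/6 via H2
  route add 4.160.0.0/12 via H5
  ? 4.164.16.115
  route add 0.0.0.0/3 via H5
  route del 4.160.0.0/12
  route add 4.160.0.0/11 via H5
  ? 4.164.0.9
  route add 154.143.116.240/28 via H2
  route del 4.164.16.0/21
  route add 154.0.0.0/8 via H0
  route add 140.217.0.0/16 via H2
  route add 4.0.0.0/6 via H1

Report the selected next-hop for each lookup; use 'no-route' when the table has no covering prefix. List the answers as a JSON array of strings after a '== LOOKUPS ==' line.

Trace:
  + 140.217.176.0/20 (H2) depth=20
  - 140.217.176.0/20 clear@20
  + 140.217.176.0/20 (H3) depth=20
  lookup 140.217.176.2: bits 10001100110110011011 walk d0:-→d1:-→d2:-→d3:-→d4:-→d5:-→d6:-→d7:-→d8:-→d9:-→d10:-→d11:-→d12:-→d13:-→d14:-→d15:-→d16:-→d17:-→d18:-→d19:-→d20:H3 -> H3
  + 4.164.16.0/21 (H4) depth=21
  + 140.217.0.0/16 (H0) depth=16
  + 0.0.0.0/2 (H0) depth=2
  - 140.217.0.0/16 clear@16
  + 4.160.0.0/11 (H2) depth=11
  lookup 0.0.0.101: bits 00000 walk d0:-→d1:-→d2:H0→d3:-→d4:-→d5:- -> H0
  lookup 4.160.0.38: bits 0000010010100 walk d0:-→d1:-→d2:H0→d3:-→d4:-→d5:-→d6:-→d7:-→d8:-→d9:-→d10:-→d11:H2→d12:-→d13:- -> H2
  lookup 0.30.249.253: bits 00000 walk d0:-→d1:-→d2:H0→d3:-→d4:-→d5:- -> H0
  + 4.164.0.0/16 (H1) depth=16
  + 0.0.0.0/0 (H4) depth=0
  lookup 4.164.16.1: bits 000001001010010000010 walk d0:H4→d1:-→d2:H0→d3:-→d4:-→d5:-→d6:-→d7:-→d8:-→d9:-→d10:-→d11:H2→d12:-→d13:-→d14:-→d15:-→d16:H1→d17:-→d18:-→d19:-→d20:-→d21:H4 -> H4
  lookup 39.231.192.78: bits 00 walk d0:H4→d1:-→d2:H0 -> H0
  lookup 0.0.1.249: bits 00000 walk d0:H4→d1:-→d2:H0→d3:-→d4:-→d5:- -> H0
  lookup 140.217.176.61: bits 10001100110110011011 walk d0:H4→d1:-→d2:-→d3:-→d4:-→d5:-→d6:-→d7:-→d8:-→d9:-→d10:-→d11:-→d12:-→d13:-→d14:-→d15:-→d16:-→d17:-→d18:-→d19:-→d20:H3 -> H3
  - 140.217.176.0/20 clear@20
  lookup 4.164.4.58: bits 0000010010100100000 walk d0:H4→d1:-→d2:H0→d3:-→d4:-→d5:-→d6:-→d7:-→d8:-→d9:-→d10:-→d11:H2→d12:-→d13:-→d14:-→d15:-→d16:H1→d17:-→d18:-→d19:- -> H1
  + 152.0.0.0/6 (H2) depth=6
  + 4.160.0.0/12 (H5) depth=12
  lookup 4.164.16.115: bits 000001001010010000010 walk d0:H4→d1:-→d2:H0→d3:-→d4:-→d5:-→d6:-→d7:-→d8:-→d9:-→d10:-→d11:H2→d12:H5→d13:-→d14:-→d15:-→d16:H1→d17:-→d18:-→d19:-→d20:-→d21:H4 -> H4
  + 0.0.0.0/3 (H5) depth=3
  - 4.160.0.0/12 clear@12
  + 4.160.0.0/11 (H5) depth=11
  lookup 4.164.0.9: bits 0000010010100100000 walk d0:H4→d1:-→d2:H0→d3:H5→d4:-→d5:-→d6:-→d7:-→d8:-→d9:-→d10:-→d11:H5→d12:-→d13:-→d14:-→d15:-→d16:H1→d17:-→d18:-→d19:- -> H1
  + 154.143.116.240/28 (H2) depth=28
  - 4.164.16.0/21 clear@21
  + 154.0.0.0/8 (H0) depth=8
  + 140.217.0.0/16 (H2) depth=16
  + 4.0.0.0/6 (H1) depth=6

== LOOKUPS ==
["H3","H0","H2","H0","H4","H0","H0","H3","H1","H4","H1"]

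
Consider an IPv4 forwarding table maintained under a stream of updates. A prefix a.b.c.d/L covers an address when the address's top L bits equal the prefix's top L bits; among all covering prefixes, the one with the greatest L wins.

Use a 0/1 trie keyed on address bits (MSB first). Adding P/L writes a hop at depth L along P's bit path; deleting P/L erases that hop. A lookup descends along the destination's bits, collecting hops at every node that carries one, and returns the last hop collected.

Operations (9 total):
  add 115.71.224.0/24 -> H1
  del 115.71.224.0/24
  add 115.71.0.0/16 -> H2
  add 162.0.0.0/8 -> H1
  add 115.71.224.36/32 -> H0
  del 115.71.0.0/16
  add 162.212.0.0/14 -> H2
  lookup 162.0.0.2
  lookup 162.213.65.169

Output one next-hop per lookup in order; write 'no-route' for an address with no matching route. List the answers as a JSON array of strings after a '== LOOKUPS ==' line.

Apply in order:
  add 115.71.224.0/24 -> H1 at depth 24
  del 115.71.224.0/24 (clear depth 24)
  add 115.71.0.0/16 -> H2 at depth 16
  add 162.0.0.0/8 -> H1 at depth 8
  add 115.71.224.36/32 -> H0 at depth 32
  del 115.71.0.0/16 (clear depth 16)
  add 162.212.0.0/14 -> H2 at depth 14
  Q 162.0.0.2: descend 10100010 ; hops seen [H1] ; pick H1
  Q 162.213.65.169: descend 10100010110101 ; hops seen [H1,H2] ; pick H2

== LOOKUPS ==
["H1","H2"]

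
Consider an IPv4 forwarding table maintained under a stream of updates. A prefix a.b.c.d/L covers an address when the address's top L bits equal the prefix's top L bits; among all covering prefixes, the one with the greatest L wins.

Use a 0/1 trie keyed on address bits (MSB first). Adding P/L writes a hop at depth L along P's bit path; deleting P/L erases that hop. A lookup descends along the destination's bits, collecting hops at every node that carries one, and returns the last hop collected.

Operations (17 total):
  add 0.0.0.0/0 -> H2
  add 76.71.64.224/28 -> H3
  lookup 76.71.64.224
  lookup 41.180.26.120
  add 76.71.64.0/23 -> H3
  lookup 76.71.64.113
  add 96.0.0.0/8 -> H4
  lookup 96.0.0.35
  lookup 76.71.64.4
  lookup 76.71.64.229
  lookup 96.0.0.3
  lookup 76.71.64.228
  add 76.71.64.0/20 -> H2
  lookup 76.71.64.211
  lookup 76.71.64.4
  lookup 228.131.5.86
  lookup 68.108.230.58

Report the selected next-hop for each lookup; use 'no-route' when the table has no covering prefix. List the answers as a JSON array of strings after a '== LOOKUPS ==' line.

Process each operation:
  + 0.0.0.0/0 (H2) depth=0
  + 76.71.64.224/28 (H3) depth=28
  lookup 76.71.64.224: bits 0100110001000111010000001110 walk d0:H2→d1:-→d2:-→d3:-→d4:-→d5:-→d6:-→d7:-→d8:-→d9:-→d10:-→d11:-→d12:-→d13:-→d14:-→d15:-→d16:-→d17:-→d18:-→d19:-→d20:-→d21:-→d22:-→d23:-→d24:-→d25:-→d26:-→d27:-→d28:H3 -> H3
  lookup 41.180.26.120: bits 0 walk d0:H2→d1:- -> H2
  + 76.71.64.0/23 (H3) depth=23
  lookup 76.71.64.113: bits 010011000100011101000000 walk d0:H2→d1:-→d2:-→d3:-→d4:-→d5:-→d6:-→d7:-→d8:-→d9:-→d10:-→d11:-→d12:-→d13:-→d14:-→d15:-→d16:-→d17:-→d18:-→d19:-→d20:-→d21:-→d22:-→d23:H3→d24:- -> H3
  + 96.0.0.0/8 (H4) depth=8
  lookup 96.0.0.35: bits 01100000 walk d0:H2→d1:-→d2:-→d3:-→d4:-→d5:-→d6:-→d7:-→d8:H4 -> H4
  lookup 76.71.64.4: bits 010011000100011101000000 walk d0:H2→d1:-→d2:-→d3:-→d4:-→d5:-→d6:-→d7:-→d8:-→d9:-→d10:-→d11:-→d12:-→d13:-→d14:-→d15:-→d16:-→d17:-→d18:-→d19:-→d20:-→d21:-→d22:-→d23:H3→d24:- -> H3
  lookup 76.71.64.229: bits 0100110001000111010000001110 walk d0:H2→d1:-→d2:-→d3:-→d4:-→d5:-→d6:-→d7:-→d8:-→d9:-→d10:-→d11:-→d12:-→d13:-→d14:-→d15:-→d16:-→d17:-→d18:-→d19:-→d20:-→d21:-→d22:-→d23:H3→d24:-→d25:-→d26:-→d27:-→d28:H3 -> H3
  lookup 96.0.0.3: bits 01100000 walk d0:H2→d1:-→d2:-→d3:-→d4:-→d5:-→d6:-→d7:-→d8:H4 -> H4
  lookup 76.71.64.228: bits 0100110001000111010000001110 walk d0:H2→d1:-→d2:-→d3:-→d4:-→d5:-→d6:-→d7:-→d8:-→d9:-→d10:-→d11:-→d12:-→d13:-→d14:-→d15:-→d16:-→d17:-→d18:-→d19:-→d20:-→d21:-→d22:-→d23:H3→d24:-→d25:-→d26:-→d27:-→d28:H3 -> H3
  + 76.71.64.0/20 (H2) depth=20
  lookup 76.71.64.211: bits 01001100010001110100000011 walk d0:H2→d1:-→d2:-→d3:-→d4:-→d5:-→d6:-→d7:-→d8:-→d9:-→d10:-→d11:-→d12:-→d13:-→d14:-→d15:-→d16:-→d17:-→d18:-→d19:-→d20:H2→d21:-→d22:-→d23:H3→d24:-→d25:-→d26:- -> H3
  lookup 76.71.64.4: bits 010011000100011101000000 walk d0:H2→d1:-→d2:-→d3:-→d4:-→d5:-→d6:-→d7:-→d8:-→d9:-→d10:-→d11:-→d12:-→d13:-→d14:-→d15:-→d16:-→d17:-→d18:-→d19:-→d20:H2→d21:-→d22:-→d23:H3→d24:- -> H3
  lookup 228.131.5.86: bits ε walk d0:H2 -> H2
  lookup 68.108.230.58: bits 0100 walk d0:H2→d1:-→d2:-→d3:-→d4:- -> H2

== LOOKUPS ==
["H3","H2","H3","H4","H3","H3","H4","H3","H3","H3","H2","H2"]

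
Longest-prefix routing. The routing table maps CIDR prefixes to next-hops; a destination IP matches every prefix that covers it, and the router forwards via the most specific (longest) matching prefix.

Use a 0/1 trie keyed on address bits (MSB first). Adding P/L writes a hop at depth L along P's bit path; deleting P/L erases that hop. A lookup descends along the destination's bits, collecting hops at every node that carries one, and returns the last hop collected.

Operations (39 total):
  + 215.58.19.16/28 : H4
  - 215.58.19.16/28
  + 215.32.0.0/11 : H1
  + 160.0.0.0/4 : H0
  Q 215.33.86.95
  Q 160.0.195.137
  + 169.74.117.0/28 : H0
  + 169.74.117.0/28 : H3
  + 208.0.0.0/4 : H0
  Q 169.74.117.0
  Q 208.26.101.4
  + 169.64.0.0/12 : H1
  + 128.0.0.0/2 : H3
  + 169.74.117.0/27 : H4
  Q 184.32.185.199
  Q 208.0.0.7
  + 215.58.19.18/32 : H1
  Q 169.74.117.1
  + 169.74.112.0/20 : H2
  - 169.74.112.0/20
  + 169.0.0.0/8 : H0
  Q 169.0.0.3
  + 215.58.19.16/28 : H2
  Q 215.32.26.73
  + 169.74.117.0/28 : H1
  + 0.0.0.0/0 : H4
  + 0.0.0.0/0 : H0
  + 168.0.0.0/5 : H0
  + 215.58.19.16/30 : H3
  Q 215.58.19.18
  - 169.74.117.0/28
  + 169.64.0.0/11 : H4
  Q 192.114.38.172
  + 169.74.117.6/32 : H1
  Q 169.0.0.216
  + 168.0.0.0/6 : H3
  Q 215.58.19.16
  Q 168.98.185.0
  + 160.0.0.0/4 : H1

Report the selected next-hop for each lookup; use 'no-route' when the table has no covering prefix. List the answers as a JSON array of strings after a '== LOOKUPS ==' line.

Process each operation:
  add 215.58.19.16/28 -> H4 at depth 28
  del 215.58.19.16/28 (clear depth 28)
  add 215.32.0.0/11 -> H1 at depth 11
  add 160.0.0.0/4 -> H0 at depth 4
  Q 215.33.86.95: descend 11010111001 ; hops seen [H1] ; pick H1
  Q 160.0.195.137: descend 1010 ; hops seen [H0] ; pick H0
  add 169.74.117.0/28 -> H0 at depth 28
  add 169.74.117.0/28 -> H3 at depth 28
  add 208.0.0.0/4 -> H0 at depth 4
  Q 169.74.117.0: descend 1010100101001010011101010000 ; hops seen [H0,H3] ; pick H3
  Q 208.26.101.4: descend 11010 ; hops seen [H0] ; pick H0
  add 169.64.0.0/12 -> H1 at depth 12
  add 128.0.0.0/2 -> H3 at depth 2
  add 169.74.117.0/27 -> H4 at depth 27
  Q 184.32.185.199: descend 101 ; hops seen [H3] ; pick H3
  Q 208.0.0.7: descend 11010 ; hops seen [H0] ; pick H0
  add 215.58.19.18/32 -> H1 at depth 32
  Q 169.74.117.1: descend 1010100101001010011101010000 ; hops seen [H3,H0,H1,H4,H3] ; pick H3
  add 169.74.112.0/20 -> H2 at depth 20
  del 169.74.112.0/20 (clear depth 20)
  add 169.0.0.0/8 -> H0 at depth 8
  Q 169.0.0.3: descend 101010010 ; hops seen [H3,H0,H0] ; pick H0
  add 215.58.19.16/28 -> H2 at depth 28
  Q 215.32.26.73: descend 11010111001 ; hops seen [H0,H1] ; pick H1
  add 169.74.117.0/28 -> H1 at depth 28
  add 0.0.0.0/0 -> H4 at depth 0
  add 0.0.0.0/0 -> H0 at depth 0
  add 168.0.0.0/5 -> H0 at depth 5
  add 215.58.19.16/30 -> H3 at depth 30
  Q 215.58.19.18: descend 11010111001110100001001100010010 ; hops seen [H0,H0,H1,H2,H3,H1] ; pick H1
  del 169.74.117.0/28 (clear depth 28)
  add 169.64.0.0/11 -> H4 at depth 11
  Q 192.114.38.172: descend 110 ; hops seen [H0] ; pick H0
  add 169.74.117.6/32 -> H1 at depth 32
  Q 169.0.0.216: descend 101010010 ; hops seen [H0,H3,H0,H0,H0] ; pick H0
  add 168.0.0.0/6 -> H3 at depth 6
  Q 215.58.19.16: descend 110101110011101000010011000100 ; hops seen [H0,H0,H1,H2,H3] ; pick H3
  Q 168.98.185.0: descend 1010100 ; hops seen [H0,H3,H0,H0,H3] ; pick H3
  add 160.0.0.0/4 -> H1 at depth 4

== LOOKUPS ==
["H1","H0","H3","H0","H3","H0","H3","H0","H1","H1","H0","H0","H3","H3"]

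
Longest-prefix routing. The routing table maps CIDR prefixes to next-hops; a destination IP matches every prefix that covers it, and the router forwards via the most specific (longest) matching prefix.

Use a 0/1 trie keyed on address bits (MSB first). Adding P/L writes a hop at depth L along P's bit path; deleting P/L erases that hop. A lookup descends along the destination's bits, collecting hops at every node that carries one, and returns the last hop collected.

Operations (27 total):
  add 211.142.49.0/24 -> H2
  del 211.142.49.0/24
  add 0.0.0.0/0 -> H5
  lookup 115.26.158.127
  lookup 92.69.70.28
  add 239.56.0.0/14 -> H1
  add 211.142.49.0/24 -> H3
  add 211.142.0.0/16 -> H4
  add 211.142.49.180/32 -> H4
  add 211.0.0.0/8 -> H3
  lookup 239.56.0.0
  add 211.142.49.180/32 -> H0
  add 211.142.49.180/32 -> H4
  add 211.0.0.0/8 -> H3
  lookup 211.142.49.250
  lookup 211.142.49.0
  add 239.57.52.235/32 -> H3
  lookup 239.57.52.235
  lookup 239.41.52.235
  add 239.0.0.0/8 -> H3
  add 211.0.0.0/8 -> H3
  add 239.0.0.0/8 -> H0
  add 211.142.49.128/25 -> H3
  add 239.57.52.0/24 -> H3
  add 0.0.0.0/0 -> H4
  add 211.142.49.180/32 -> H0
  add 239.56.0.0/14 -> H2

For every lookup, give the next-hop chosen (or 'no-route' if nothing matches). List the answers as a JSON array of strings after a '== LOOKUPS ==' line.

Apply in order:
  add 211.142.49.0/24 -> H2 at depth 24
  - 211.142.49.0/24 clear@24
  add 0.0.0.0/0 -> H5 at depth 0
  Q 115.26.158.127: descend ε ; hops seen [H5] ; pick H5
  Q 92.69.70.28: descend ε ; hops seen [H5] ; pick H5
  add 239.56.0.0/14 -> H1 at depth 14
  add 211.142.49.0/24 -> H3 at depth 24
  add 211.142.0.0/16 -> H4 at depth 16
  add 211.142.49.180/32 -> H4 at depth 32
  add 211.0.0.0/8 -> H3 at depth 8
  Q 239.56.0.0: descend 11101111001110 ; hops seen [H5,H1] ; pick H1
  add 211.142.49.180/32 -> H0 at depth 32
  add 211.142.49.180/32 -> H4 at depth 32
  add 211.0.0.0/8 -> H3 at depth 8
  Q 211.142.49.250: descend 1101001110001110001100011 ; hops seen [H5,H3,H4,H3] ; pick H3
  Q 211.142.49.0: descend 110100111000111000110001 ; hops seen [H5,H3,H4,H3] ; pick H3
  add 239.57.52.235/32 -> H3 at depth 32
  Q 239.57.52.235: descend 11101111001110010011010011101011 ; hops seen [H5,H1,H3] ; pick H3
  Q 239.41.52.235: descend 11101111001 ; hops seen [H5] ; pick H5
  add 239.0.0.0/8 -> H3 at depth 8
  add 211.0.0.0/8 -> H3 at depth 8
  add 239.0.0.0/8 -> H0 at depth 8
  add 211.142.49.128/25 -> H3 at depth 25
  add 239.57.52.0/24 -> H3 at depth 24
  add 0.0.0.0/0 -> H4 at depth 0
  add 211.142.49.180/32 -> H0 at depth 32
  add 239.56.0.0/14 -> H2 at depth 14

== LOOKUPS ==
["H5","H5","H1","H3","H3","H3","H5"]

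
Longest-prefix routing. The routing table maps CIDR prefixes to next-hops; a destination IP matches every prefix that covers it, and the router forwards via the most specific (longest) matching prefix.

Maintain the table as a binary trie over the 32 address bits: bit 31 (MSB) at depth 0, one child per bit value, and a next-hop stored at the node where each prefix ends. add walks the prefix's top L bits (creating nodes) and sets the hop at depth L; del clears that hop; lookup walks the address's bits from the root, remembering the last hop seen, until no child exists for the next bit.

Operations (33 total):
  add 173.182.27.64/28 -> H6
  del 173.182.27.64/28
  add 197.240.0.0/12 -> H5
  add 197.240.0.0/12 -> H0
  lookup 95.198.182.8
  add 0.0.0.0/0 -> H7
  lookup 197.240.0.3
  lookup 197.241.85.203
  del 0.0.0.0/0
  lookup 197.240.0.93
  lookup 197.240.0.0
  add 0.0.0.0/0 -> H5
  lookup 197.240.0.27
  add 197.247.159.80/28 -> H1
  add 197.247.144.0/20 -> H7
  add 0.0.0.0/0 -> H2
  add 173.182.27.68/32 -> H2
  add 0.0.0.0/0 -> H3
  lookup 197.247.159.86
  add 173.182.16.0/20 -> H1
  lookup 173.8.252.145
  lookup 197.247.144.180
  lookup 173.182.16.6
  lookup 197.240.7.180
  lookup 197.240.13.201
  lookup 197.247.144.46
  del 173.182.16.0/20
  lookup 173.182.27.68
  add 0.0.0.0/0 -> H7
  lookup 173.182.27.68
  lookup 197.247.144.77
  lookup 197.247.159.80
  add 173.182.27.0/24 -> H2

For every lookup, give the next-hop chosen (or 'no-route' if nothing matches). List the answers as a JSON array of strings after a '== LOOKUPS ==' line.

Apply in order:
  + 173.182.27.64/28 (H6) depth=28
  - 173.182.27.64/28 clear@28
  + 197.240.0.0/12 (H5) depth=12
  + 197.240.0.0/12 (H0) depth=12
  ? 95.198.182.8  path d0:-  best=no-route
  + 0.0.0.0/0 (H7) depth=0
  ? 197.240.0.3  path d0:H7→d1:-→d2:-→d3:-→d4:-→d5:-→d6:-→d7:-→d8:-→d9:-→d10:-→d11:-→d12:H0  best=H0
  ? 197.241.85.203  path d0:H7→d1:-→d2:-→d3:-→d4:-→d5:-→d6:-→d7:-→d8:-→d9:-→d10:-→d11:-→d12:H0  best=H0
  - 0.0.0.0/0 clear@0
  ? 197.240.0.93  path d0:-→d1:-→d2:-→d3:-→d4:-→d5:-→d6:-→d7:-→d8:-→d9:-→d10:-→d11:-→d12:H0  best=H0
  ? 197.240.0.0  path d0:-→d1:-→d2:-→d3:-→d4:-→d5:-→d6:-→d7:-→d8:-→d9:-→d10:-→d11:-→d12:H0  best=H0
  + 0.0.0.0/0 (H5) depth=0
  ? 197.240.0.27  path d0:H5→d1:-→d2:-→d3:-→d4:-→d5:-→d6:-→d7:-→d8:-→d9:-→d10:-→d11:-→d12:H0  best=H0
  + 197.247.159.80/28 (H1) depth=28
  + 197.247.144.0/20 (H7) depth=20
  + 0.0.0.0/0 (H2) depth=0
  + 173.182.27.68/32 (H2) depth=32
  + 0.0.0.0/0 (H3) depth=0
  ? 197.247.159.86  path d0:H3→d1:-→d2:-→d3:-→d4:-→d5:-→d6:-→d7:-→d8:-→d9:-→d10:-→d11:-→d12:H0→d13:-→d14:-→d15:-→d16:-→d17:-→d18:-→d19:-→d20:H7→d21:-→d22:-→d23:-→d24:-→d25:-→d26:-→d27:-→d28:H1  best=H1
  + 173.182.16.0/20 (H1) depth=20
  ? 173.8.252.145  path d0:H3→d1:-→d2:-→d3:-→d4:-→d5:-→d6:-→d7:-→d8:-  best=H3
  ? 197.247.144.180  path d0:H3→d1:-→d2:-→d3:-→d4:-→d5:-→d6:-→d7:-→d8:-→d9:-→d10:-→d11:-→d12:H0→d13:-→d14:-→d15:-→d16:-→d17:-→d18:-→d19:-→d20:H7  best=H7
  ? 173.182.16.6  path d0:H3→d1:-→d2:-→d3:-→d4:-→d5:-→d6:-→d7:-→d8:-→d9:-→d10:-→d11:-→d12:-→d13:-→d14:-→d15:-→d16:-→d17:-→d18:-→d19:-→d20:H1  best=H1
  ? 197.240.7.180  path d0:H3→d1:-→d2:-→d3:-→d4:-→d5:-→d6:-→d7:-→d8:-→d9:-→d10:-→d11:-→d12:H0→d13:-  best=H0
  ? 197.240.13.201  path d0:H3→d1:-→d2:-→d3:-→d4:-→d5:-→d6:-→d7:-→d8:-→d9:-→d10:-→d11:-→d12:H0→d13:-  best=H0
  ? 197.247.144.46  path d0:H3→d1:-→d2:-→d3:-→d4:-→d5:-→d6:-→d7:-→d8:-→d9:-→d10:-→d11:-→d12:H0→d13:-→d14:-→d15:-→d16:-→d17:-→d18:-→d19:-→d20:H7  best=H7
  - 173.182.16.0/20 clear@20
  ? 173.182.27.68  path d0:H3→d1:-→d2:-→d3:-→d4:-→d5:-→d6:-→d7:-→d8:-→d9:-→d10:-→d11:-→d12:-→d13:-→d14:-→d15:-→d16:-→d17:-→d18:-→d19:-→d20:-→d21:-→d22:-→d23:-→d24:-→d25:-→d26:-→d27:-→d28:-→d29:-→d30:-→d31:-→d32:H2  best=H2
  + 0.0.0.0/0 (H7) depth=0
  ? 173.182.27.68  path d0:H7→d1:-→d2:-→d3:-→d4:-→d5:-→d6:-→d7:-→d8:-→d9:-→d10:-→d11:-→d12:-→d13:-→d14:-→d15:-→d16:-→d17:-→d18:-→d19:-→d20:-→d21:-→d22:-→d23:-→d24:-→d25:-→d26:-→d27:-→d28:-→d29:-→d30:-→d31:-→d32:H2  best=H2
  ? 197.247.144.77  path d0:H7→d1:-→d2:-→d3:-→d4:-→d5:-→d6:-→d7:-→d8:-→d9:-→d10:-→d11:-→d12:H0→d13:-→d14:-→d15:-→d16:-→d17:-→d18:-→d19:-→d20:H7  best=H7
  ? 197.247.159.80  path d0:H7→d1:-→d2:-→d3:-→d4:-→d5:-→d6:-→d7:-→d8:-→d9:-→d10:-→d11:-→d12:H0→d13:-→d14:-→d15:-→d16:-→d17:-→d18:-→d19:-→d20:H7→d21:-→d22:-→d23:-→d24:-→d25:-→d26:-→d27:-→d28:H1  best=H1
  + 173.182.27.0/24 (H2) depth=24

== LOOKUPS ==
["no-route","H0","H0","H0","H0","H0","H1","H3","H7","H1","H0","H0","H7","H2","H2","H7","H1"]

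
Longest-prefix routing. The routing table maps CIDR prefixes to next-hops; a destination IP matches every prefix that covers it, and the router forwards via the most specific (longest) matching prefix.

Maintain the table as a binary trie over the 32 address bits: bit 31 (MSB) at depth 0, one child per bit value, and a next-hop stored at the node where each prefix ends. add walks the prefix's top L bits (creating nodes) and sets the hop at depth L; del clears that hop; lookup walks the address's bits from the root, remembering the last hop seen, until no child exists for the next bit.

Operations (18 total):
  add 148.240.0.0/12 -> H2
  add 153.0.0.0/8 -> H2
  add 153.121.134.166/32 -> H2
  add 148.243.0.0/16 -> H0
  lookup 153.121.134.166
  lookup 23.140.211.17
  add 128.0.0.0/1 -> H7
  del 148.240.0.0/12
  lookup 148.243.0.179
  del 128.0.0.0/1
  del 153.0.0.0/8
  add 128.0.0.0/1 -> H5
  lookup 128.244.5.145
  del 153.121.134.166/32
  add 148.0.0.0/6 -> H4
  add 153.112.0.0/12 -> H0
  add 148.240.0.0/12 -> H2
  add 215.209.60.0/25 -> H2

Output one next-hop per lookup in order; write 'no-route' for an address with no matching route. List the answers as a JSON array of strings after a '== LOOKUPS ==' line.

Apply in order:
  + 148.240.0.0/12 (H2) depth=12
  + 153.0.0.0/8 (H2) depth=8
  + 153.121.134.166/32 (H2) depth=32
  + 148.243.0.0/16 (H0) depth=16
  Q 153.121.134.166: descend 10011001011110011000011010100110 ; hops seen [H2,H2] ; pick H2
  Q 23.140.211.17: descend ε ; hops seen [∅] ; pick no-route
  + 128.0.0.0/1 (H7) depth=1
  - 148.240.0.0/12 clear@12
  Q 148.243.0.179: descend 1001010011110011 ; hops seen [H7,H0] ; pick H0
  - 128.0.0.0/1 clear@1
  - 153.0.0.0/8 clear@8
  + 128.0.0.0/1 (H5) depth=1
  Q 128.244.5.145: descend 100 ; hops seen [H5] ; pick H5
  - 153.121.134.166/32 clear@32
  + 148.0.0.0/6 (H4) depth=6
  + 153.112.0.0/12 (H0) depth=12
  + 148.240.0.0/12 (H2) depth=12
  + 215.209.60.0/25 (H2) depth=25

== LOOKUPS ==
["H2","no-route","H0","H5"]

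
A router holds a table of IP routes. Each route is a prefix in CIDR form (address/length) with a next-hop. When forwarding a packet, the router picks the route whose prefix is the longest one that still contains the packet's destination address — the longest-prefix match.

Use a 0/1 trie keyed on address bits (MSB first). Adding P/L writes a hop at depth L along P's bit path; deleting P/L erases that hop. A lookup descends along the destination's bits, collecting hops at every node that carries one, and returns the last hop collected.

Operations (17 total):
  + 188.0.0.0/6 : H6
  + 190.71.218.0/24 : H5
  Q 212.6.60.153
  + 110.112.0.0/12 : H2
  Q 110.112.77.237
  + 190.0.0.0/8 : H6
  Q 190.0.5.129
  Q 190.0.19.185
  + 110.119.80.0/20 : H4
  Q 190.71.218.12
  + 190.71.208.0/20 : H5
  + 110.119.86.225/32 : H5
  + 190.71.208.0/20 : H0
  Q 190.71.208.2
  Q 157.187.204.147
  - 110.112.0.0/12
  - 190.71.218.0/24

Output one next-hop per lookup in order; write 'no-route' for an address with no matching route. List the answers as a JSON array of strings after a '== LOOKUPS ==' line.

Process each operation:
  + 188.0.0.0/6 (H6) depth=6
  + 190.71.218.0/24 (H5) depth=24
  Q 212.6.60.153: descend 1 ; hops seen [∅] ; pick no-route
  + 110.112.0.0/12 (H2) depth=12
  Q 110.112.77.237: descend 011011100111 ; hops seen [H2] ; pick H2
  + 190.0.0.0/8 (H6) depth=8
  Q 190.0.5.129: descend 101111100 ; hops seen [H6,H6] ; pick H6
  Q 190.0.19.185: descend 101111100 ; hops seen [H6,H6] ; pick H6
  + 110.119.80.0/20 (H4) depth=20
  Q 190.71.218.12: descend 101111100100011111011010 ; hops seen [H6,H6,H5] ; pick H5
  + 190.71.208.0/20 (H5) depth=20
  + 110.119.86.225/32 (H5) depth=32
  + 190.71.208.0/20 (H0) depth=20
  Q 190.71.208.2: descend 10111110010001111101 ; hops seen [H6,H6,H0] ; pick H0
  Q 157.187.204.147: descend 10 ; hops seen [∅] ; pick no-route
  - 110.112.0.0/12 clear@12
  - 190.71.218.0/24 clear@24

== LOOKUPS ==
["no-route","H2","H6","H6","H5","H0","no-route"]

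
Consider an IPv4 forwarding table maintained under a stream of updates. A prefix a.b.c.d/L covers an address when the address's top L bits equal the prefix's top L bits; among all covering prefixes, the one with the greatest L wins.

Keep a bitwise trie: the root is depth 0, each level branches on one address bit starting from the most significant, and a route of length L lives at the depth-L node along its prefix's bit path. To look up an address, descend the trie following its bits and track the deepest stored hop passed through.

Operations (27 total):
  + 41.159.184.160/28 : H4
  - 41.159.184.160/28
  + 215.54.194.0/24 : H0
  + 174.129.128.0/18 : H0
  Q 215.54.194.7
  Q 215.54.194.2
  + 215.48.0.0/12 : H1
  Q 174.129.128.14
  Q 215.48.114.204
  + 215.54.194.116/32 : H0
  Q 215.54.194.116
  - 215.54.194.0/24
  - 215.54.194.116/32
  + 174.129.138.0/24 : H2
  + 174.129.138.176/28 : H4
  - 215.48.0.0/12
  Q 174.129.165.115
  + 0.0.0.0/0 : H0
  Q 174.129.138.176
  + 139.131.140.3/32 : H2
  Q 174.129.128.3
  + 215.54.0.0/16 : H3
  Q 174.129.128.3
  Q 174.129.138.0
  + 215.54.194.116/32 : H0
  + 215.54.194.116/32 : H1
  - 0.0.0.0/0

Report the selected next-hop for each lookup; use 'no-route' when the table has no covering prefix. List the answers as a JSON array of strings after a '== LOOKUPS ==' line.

Trace:
  + 41.159.184.160/28 (H4) depth=28
  del 41.159.184.160/28 (clear depth 28)
  + 215.54.194.0/24 (H0) depth=24
  + 174.129.128.0/18 (H0) depth=18
  Q 215.54.194.7: descend 110101110011011011000010 ; hops seen [H0] ; pick H0
  Q 215.54.194.2: descend 110101110011011011000010 ; hops seen [H0] ; pick H0
  + 215.48.0.0/12 (H1) depth=12
  Q 174.129.128.14: descend 101011101000000110 ; hops seen [H0] ; pick H0
  Q 215.48.114.204: descend 1101011100110 ; hops seen [H1] ; pick H1
  + 215.54.194.116/32 (H0) depth=32
  Q 215.54.194.116: descend 11010111001101101100001001110100 ; hops seen [H1,H0,H0] ; pick H0
  del 215.54.194.0/24 (clear depth 24)
  del 215.54.194.116/32 (clear depth 32)
  + 174.129.138.0/24 (H2) depth=24
  + 174.129.138.176/28 (H4) depth=28
  del 215.48.0.0/12 (clear depth 12)
  Q 174.129.165.115: descend 101011101000000110 ; hops seen [H0] ; pick H0
  + 0.0.0.0/0 (H0) depth=0
  Q 174.129.138.176: descend 1010111010000001100010101011 ; hops seen [H0,H0,H2,H4] ; pick H4
  + 139.131.140.3/32 (H2) depth=32
  Q 174.129.128.3: descend 10101110100000011000 ; hops seen [H0,H0] ; pick H0
  + 215.54.0.0/16 (H3) depth=16
  Q 174.129.128.3: descend 10101110100000011000 ; hops seen [H0,H0] ; pick H0
  Q 174.129.138.0: descend 101011101000000110001010 ; hops seen [H0,H0,H2] ; pick H2
  + 215.54.194.116/32 (H0) depth=32
  + 215.54.194.116/32 (H1) depth=32
  del 0.0.0.0/0 (clear depth 0)

== LOOKUPS ==
["H0","H0","H0","H1","H0","H0","H4","H0","H0","H2"]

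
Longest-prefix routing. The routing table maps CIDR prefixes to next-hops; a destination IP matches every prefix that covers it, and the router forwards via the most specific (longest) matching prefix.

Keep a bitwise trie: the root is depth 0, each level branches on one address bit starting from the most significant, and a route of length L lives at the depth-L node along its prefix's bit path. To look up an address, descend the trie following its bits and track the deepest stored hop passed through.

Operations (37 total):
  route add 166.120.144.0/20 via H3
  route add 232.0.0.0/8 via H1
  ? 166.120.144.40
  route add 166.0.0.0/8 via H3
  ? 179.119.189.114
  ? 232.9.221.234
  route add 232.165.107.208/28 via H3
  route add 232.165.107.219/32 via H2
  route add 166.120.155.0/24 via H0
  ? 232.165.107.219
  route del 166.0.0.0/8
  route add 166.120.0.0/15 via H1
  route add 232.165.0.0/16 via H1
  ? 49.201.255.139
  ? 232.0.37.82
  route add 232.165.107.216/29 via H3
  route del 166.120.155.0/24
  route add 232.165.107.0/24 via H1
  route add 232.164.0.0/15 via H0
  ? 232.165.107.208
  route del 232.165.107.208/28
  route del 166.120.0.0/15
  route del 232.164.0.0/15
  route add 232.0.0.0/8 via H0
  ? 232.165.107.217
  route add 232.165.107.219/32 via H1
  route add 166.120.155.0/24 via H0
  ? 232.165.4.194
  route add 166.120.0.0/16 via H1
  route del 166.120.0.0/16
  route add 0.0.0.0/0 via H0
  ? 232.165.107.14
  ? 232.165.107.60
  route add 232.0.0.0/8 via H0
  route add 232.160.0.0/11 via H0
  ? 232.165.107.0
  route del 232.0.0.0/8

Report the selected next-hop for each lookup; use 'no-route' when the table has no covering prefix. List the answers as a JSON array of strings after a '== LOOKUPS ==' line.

Process each operation:
  add 166.120.144.0/20 -> H3 at depth 20
  add 232.0.0.0/8 -> H1 at depth 8
  ? 166.120.144.40  path d0:-→d1:-→d2:-→d3:-→d4:-→d5:-→d6:-→d7:-→d8:-→d9:-→d10:-→d11:-→d12:-→d13:-→d14:-→d15:-→d16:-→d17:-→d18:-→d19:-→d20:H3  best=H3
  add 166.0.0.0/8 -> H3 at depth 8
  ? 179.119.189.114  path d0:-→d1:-→d2:-→d3:-  best=no-route
  ? 232.9.221.234  path d0:-→d1:-→d2:-→d3:-→d4:-→d5:-→d6:-→d7:-→d8:H1  best=H1
  add 232.165.107.208/28 -> H3 at depth 28
  add 232.165.107.219/32 -> H2 at depth 32
  add 166.120.155.0/24 -> H0 at depth 24
  ? 232.165.107.219  path d0:-→d1:-→d2:-→d3:-→d4:-→d5:-→d6:-→d7:-→d8:H1→d9:-→d10:-→d11:-→d12:-→d13:-→d14:-→d15:-→d16:-→d17:-→d18:-→d19:-→d20:-→d21:-→d22:-→d23:-→d24:-→d25:-→d26:-→d27:-→d28:H3→d29:-→d30:-→d31:-→d32:H2  best=H2
  - 166.0.0.0/8 clear@8
  add 166.120.0.0/15 -> H1 at depth 15
  add 232.165.0.0/16 -> H1 at depth 16
  ? 49.201.255.139  path d0:-  best=no-route
  ? 232.0.37.82  path d0:-→d1:-→d2:-→d3:-→d4:-→d5:-→d6:-→d7:-→d8:H1  best=H1
  add 232.165.107.216/29 -> H3 at depth 29
  - 166.120.155.0/24 clear@24
  add 232.165.107.0/24 -> H1 at depth 24
  add 232.164.0.0/15 -> H0 at depth 15
  ? 232.165.107.208  path d0:-→d1:-→d2:-→d3:-→d4:-→d5:-→d6:-→d7:-→d8:H1→d9:-→d10:-→d11:-→d12:-→d13:-→d14:-→d15:H0→d16:H1→d17:-→d18:-→d19:-→d20:-→d21:-→d22:-→d23:-→d24:H1→d25:-→d26:-→d27:-→d28:H3  best=H3
  - 232.165.107.208/28 clear@28
  - 166.120.0.0/15 clear@15
  - 232.164.0.0/15 clear@15
  add 232.0.0.0/8 -> H0 at depth 8
  ? 232.165.107.217  path d0:-→d1:-→d2:-→d3:-→d4:-→d5:-→d6:-→d7:-→d8:H0→d9:-→d10:-→d11:-→d12:-→d13:-→d14:-→d15:-→d16:H1→d17:-→d18:-→d19:-→d20:-→d21:-→d22:-→d23:-→d24:H1→d25:-→d26:-→d27:-→d28:-→d29:H3→d30:-  best=H3
  add 232.165.107.219/32 -> H1 at depth 32
  add 166.120.155.0/24 -> H0 at depth 24
  ? 232.165.4.194  path d0:-→d1:-→d2:-→d3:-→d4:-→d5:-→d6:-→d7:-→d8:H0→d9:-→d10:-→d11:-→d12:-→d13:-→d14:-→d15:-→d16:H1→d17:-  best=H1
  add 166.120.0.0/16 -> H1 at depth 16
  - 166.120.0.0/16 clear@16
  add 0.0.0.0/0 -> H0 at depth 0
  ? 232.165.107.14  path d0:H0→d1:-→d2:-→d3:-→d4:-→d5:-→d6:-→d7:-→d8:H0→d9:-→d10:-→d11:-→d12:-→d13:-→d14:-→d15:-→d16:H1→d17:-→d18:-→d19:-→d20:-→d21:-→d22:-→d23:-→d24:H1  best=H1
  ? 232.165.107.60  path d0:H0→d1:-→d2:-→d3:-→d4:-→d5:-→d6:-→d7:-→d8:H0→d9:-→d10:-→d11:-→d12:-→d13:-→d14:-→d15:-→d16:H1→d17:-→d18:-→d19:-→d20:-→d21:-→d22:-→d23:-→d24:H1  best=H1
  add 232.0.0.0/8 -> H0 at depth 8
  add 232.160.0.0/11 -> H0 at depth 11
  ? 232.165.107.0  path d0:H0→d1:-→d2:-→d3:-→d4:-→d5:-→d6:-→d7:-→d8:H0→d9:-→d10:-→d11:H0→d12:-→d13:-→d14:-→d15:-→d16:H1→d17:-→d18:-→d19:-→d20:-→d21:-→d22:-→d23:-→d24:H1  best=H1
  - 232.0.0.0/8 clear@8

== LOOKUPS ==
["H3","no-route","H1","H2","no-route","H1","H3","H3","H1","H1","H1","H1"]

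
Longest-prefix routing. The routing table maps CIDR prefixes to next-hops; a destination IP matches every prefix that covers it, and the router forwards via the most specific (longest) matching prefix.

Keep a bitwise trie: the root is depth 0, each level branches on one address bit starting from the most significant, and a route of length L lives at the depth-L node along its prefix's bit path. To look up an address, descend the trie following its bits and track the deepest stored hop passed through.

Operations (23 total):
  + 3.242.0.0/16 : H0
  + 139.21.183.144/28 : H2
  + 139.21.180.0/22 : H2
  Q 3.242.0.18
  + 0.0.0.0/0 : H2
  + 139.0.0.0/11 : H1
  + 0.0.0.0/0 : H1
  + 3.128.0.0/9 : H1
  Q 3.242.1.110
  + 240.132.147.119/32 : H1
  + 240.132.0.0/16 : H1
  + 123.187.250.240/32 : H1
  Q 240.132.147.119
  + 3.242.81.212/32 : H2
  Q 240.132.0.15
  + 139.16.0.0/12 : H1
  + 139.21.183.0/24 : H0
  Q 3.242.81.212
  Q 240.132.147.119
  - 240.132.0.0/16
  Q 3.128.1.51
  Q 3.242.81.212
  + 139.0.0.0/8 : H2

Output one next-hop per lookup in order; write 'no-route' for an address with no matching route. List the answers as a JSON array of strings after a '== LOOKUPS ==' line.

Trace:
  + 3.242.0.0/16 (H0) depth=16
  + 139.21.183.144/28 (H2) depth=28
  + 139.21.180.0/22 (H2) depth=22
  ? 3.242.0.18  path d0:-→d1:-→d2:-→d3:-→d4:-→d5:-→d6:-→d7:-→d8:-→d9:-→d10:-→d11:-→d12:-→d13:-→d14:-→d15:-→d16:H0  best=H0
  + 0.0.0.0/0 (H2) depth=0
  + 139.0.0.0/11 (H1) depth=11
  + 0.0.0.0/0 (H1) depth=0
  + 3.128.0.0/9 (H1) depth=9
  ? 3.242.1.110  path d0:H1→d1:-→d2:-→d3:-→d4:-→d5:-→d6:-→d7:-→d8:-→d9:H1→d10:-→d11:-→d12:-→d13:-→d14:-→d15:-→d16:H0  best=H0
  + 240.132.147.119/32 (H1) depth=32
  + 240.132.0.0/16 (H1) depth=16
  + 123.187.250.240/32 (H1) depth=32
  ? 240.132.147.119  path d0:H1→d1:-→d2:-→d3:-→d4:-→d5:-→d6:-→d7:-→d8:-→d9:-→d10:-→d11:-→d12:-→d13:-→d14:-→d15:-→d16:H1→d17:-→d18:-→d19:-→d20:-→d21:-→d22:-→d23:-→d24:-→d25:-→d26:-→d27:-→d28:-→d29:-→d30:-→d31:-→d32:H1  best=H1
  + 3.242.81.212/32 (H2) depth=32
  ? 240.132.0.15  path d0:H1→d1:-→d2:-→d3:-→d4:-→d5:-→d6:-→d7:-→d8:-→d9:-→d10:-→d11:-→d12:-→d13:-→d14:-→d15:-→d16:H1  best=H1
  + 139.16.0.0/12 (H1) depth=12
  + 139.21.183.0/24 (H0) depth=24
  ? 3.242.81.212  path d0:H1→d1:-→d2:-→d3:-→d4:-→d5:-→d6:-→d7:-→d8:-→d9:H1→d10:-→d11:-→d12:-→d13:-→d14:-→d15:-→d16:H0→d17:-→d18:-→d19:-→d20:-→d21:-→d22:-→d23:-→d24:-→d25:-→d26:-→d27:-→d28:-→d29:-→d30:-→d31:-→d32:H2  best=H2
  ? 240.132.147.119  path d0:H1→d1:-→d2:-→d3:-→d4:-→d5:-→d6:-→d7:-→d8:-→d9:-→d10:-→d11:-→d12:-→d13:-→d14:-→d15:-→d16:H1→d17:-→d18:-→d19:-→d20:-→d21:-→d22:-→d23:-→d24:-→d25:-→d26:-→d27:-→d28:-→d29:-→d30:-→d31:-→d32:H1  best=H1
  - 240.132.0.0/16 clear@16
  ? 3.128.1.51  path d0:H1→d1:-→d2:-→d3:-→d4:-→d5:-→d6:-→d7:-→d8:-→d9:H1  best=H1
  ? 3.242.81.212  path d0:H1→d1:-→d2:-→d3:-→d4:-→d5:-→d6:-→d7:-→d8:-→d9:H1→d10:-→d11:-→d12:-→d13:-→d14:-→d15:-→d16:H0→d17:-→d18:-→d19:-→d20:-→d21:-→d22:-→d23:-→d24:-→d25:-→d26:-→d27:-→d28:-→d29:-→d30:-→d31:-→d32:H2  best=H2
  + 139.0.0.0/8 (H2) depth=8

== LOOKUPS ==
["H0","H0","H1","H1","H2","H1","H1","H2"]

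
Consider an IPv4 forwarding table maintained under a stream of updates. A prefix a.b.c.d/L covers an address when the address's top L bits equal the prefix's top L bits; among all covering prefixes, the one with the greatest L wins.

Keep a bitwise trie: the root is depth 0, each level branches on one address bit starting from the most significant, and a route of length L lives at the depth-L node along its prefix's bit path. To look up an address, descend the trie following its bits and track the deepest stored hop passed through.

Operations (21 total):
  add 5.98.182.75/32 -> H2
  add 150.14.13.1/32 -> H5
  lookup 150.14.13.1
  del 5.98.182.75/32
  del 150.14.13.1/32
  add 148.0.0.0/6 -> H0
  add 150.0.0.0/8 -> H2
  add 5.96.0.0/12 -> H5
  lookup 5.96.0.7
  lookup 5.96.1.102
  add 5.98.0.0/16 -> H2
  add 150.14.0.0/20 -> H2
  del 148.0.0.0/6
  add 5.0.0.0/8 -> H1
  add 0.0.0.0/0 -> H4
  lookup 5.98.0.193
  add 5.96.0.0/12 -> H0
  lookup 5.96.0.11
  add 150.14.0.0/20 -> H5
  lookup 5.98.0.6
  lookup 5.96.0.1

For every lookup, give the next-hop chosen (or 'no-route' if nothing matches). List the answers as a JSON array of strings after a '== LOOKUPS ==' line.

Apply in order:
  add 5.98.182.75/32 -> H2 at depth 32
  add 150.14.13.1/32 -> H5 at depth 32
  lookup 150.14.13.1: bits 10010110000011100000110100000001 walk d0:-→d1:-→d2:-→d3:-→d4:-→d5:-→d6:-→d7:-→d8:-→d9:-→d10:-→d11:-→d12:-→d13:-→d14:-→d15:-→d16:-→d17:-→d18:-→d19:-→d20:-→d21:-→d22:-→d23:-→d24:-→d25:-→d26:-→d27:-→d28:-→d29:-→d30:-→d31:-→d32:H5 -> H5
  - 5.98.182.75/32 clear@32
  - 150.14.13.1/32 clear@32
  add 148.0.0.0/6 -> H0 at depth 6
  add 150.0.0.0/8 -> H2 at depth 8
  add 5.96.0.0/12 -> H5 at depth 12
  lookup 5.96.0.7: bits 00000101011000 walk d0:-→d1:-→d2:-→d3:-→d4:-→d5:-→d6:-→d7:-→d8:-→d9:-→d10:-→d11:-→d12:H5→d13:-→d14:- -> H5
  lookup 5.96.1.102: bits 00000101011000 walk d0:-→d1:-→d2:-→d3:-→d4:-→d5:-→d6:-→d7:-→d8:-→d9:-→d10:-→d11:-→d12:H5→d13:-→d14:- -> H5
  add 5.98.0.0/16 -> H2 at depth 16
  add 150.14.0.0/20 -> H2 at depth 20
  - 148.0.0.0/6 clear@6
  add 5.0.0.0/8 -> H1 at depth 8
  add 0.0.0.0/0 -> H4 at depth 0
  lookup 5.98.0.193: bits 0000010101100010 walk d0:H4→d1:-→d2:-→d3:-→d4:-→d5:-→d6:-→d7:-→d8:H1→d9:-→d10:-→d11:-→d12:H5→d13:-→d14:-→d15:-→d16:H2 -> H2
  add 5.96.0.0/12 -> H0 at depth 12
  lookup 5.96.0.11: bits 00000101011000 walk d0:H4→d1:-→d2:-→d3:-→d4:-→d5:-→d6:-→d7:-→d8:H1→d9:-→d10:-→d11:-→d12:H0→d13:-→d14:- -> H0
  add 150.14.0.0/20 -> H5 at depth 20
  lookup 5.98.0.6: bits 0000010101100010 walk d0:H4→d1:-→d2:-→d3:-→d4:-→d5:-→d6:-→d7:-→d8:H1→d9:-→d10:-→d11:-→d12:H0→d13:-→d14:-→d15:-→d16:H2 -> H2
  lookup 5.96.0.1: bits 00000101011000 walk d0:H4→d1:-→d2:-→d3:-→d4:-→d5:-→d6:-→d7:-→d8:H1→d9:-→d10:-→d11:-→d12:H0→d13:-→d14:- -> H0

== LOOKUPS ==
["H5","H5","H5","H2","H0","H2","H0"]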